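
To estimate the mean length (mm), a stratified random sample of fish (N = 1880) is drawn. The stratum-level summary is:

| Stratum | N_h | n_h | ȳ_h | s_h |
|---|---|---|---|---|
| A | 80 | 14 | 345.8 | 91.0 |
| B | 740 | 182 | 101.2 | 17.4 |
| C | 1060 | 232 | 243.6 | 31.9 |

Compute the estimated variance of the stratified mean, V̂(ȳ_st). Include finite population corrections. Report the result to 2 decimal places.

V̂(ȳ_st) ≈ 2.17

V̂(ȳ_st) = Σ W_h² (1 − n_h/N_h) s_h²/n_h, with W_h = N_h/N and N = 1880:
  stratum A: (80/1880)²·(1 − 14/80)·91.0²/14 = 0.883635
  stratum B: (740/1880)²·(1 − 182/740)·17.4²/182 = 0.194347
  stratum C: (1060/1880)²·(1 − 232/1060)·31.9²/232 = 1.08922
V̂(ȳ_st) = 2.1672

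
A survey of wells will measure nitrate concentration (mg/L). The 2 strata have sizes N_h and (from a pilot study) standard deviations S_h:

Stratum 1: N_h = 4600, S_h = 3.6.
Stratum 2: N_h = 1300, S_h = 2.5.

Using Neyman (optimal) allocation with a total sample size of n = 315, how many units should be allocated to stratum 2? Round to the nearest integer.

52

Neyman allocation: n_h = n · N_h S_h / Σ N_i S_i, with n = 315.
  stratum 1: N_h·S_h = 4600·3.6 = 16560.00
  stratum 2: N_h·S_h = 1300·2.5 = 3250.00
Σ N_h S_h = 19810.00
n for stratum 2 = 315·3250.00/19810.00 = 51.678 → 52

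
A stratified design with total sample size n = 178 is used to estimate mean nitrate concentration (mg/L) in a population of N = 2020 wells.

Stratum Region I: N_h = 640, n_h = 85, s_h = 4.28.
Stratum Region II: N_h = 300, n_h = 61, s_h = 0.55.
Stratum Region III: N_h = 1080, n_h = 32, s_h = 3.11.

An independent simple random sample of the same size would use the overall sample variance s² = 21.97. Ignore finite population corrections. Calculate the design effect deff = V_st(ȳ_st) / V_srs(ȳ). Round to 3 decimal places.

deff ≈ 0.876

V̂(ȳ_st) = Σ W_h² s_h²/n_h, with W_h = N_h/N and N = 2020:
  stratum Region I: (640/2020)²·4.28²/85 = 0.0216335
  stratum Region II: (300/2020)²·0.55²/61 = 0.000109379
  stratum Region III: (1080/2020)²·3.11²/32 = 0.0864004
V_st = 0.108143
V_srs = s²/n = 21.97/178 = 0.123427
deff = V_st / V_srs = 0.108143/0.123427 = 0.8762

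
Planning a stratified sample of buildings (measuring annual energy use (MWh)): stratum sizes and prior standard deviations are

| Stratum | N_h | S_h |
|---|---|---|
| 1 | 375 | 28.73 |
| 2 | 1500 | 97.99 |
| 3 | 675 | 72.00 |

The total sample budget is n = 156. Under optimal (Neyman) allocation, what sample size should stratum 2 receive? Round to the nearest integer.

111

Neyman allocation: n_h = n · N_h S_h / Σ N_i S_i, with n = 156.
  stratum 1: N_h·S_h = 375·28.73 = 10773.75
  stratum 2: N_h·S_h = 1500·97.99 = 146985.00
  stratum 3: N_h·S_h = 675·72.00 = 48600.00
Σ N_h S_h = 206358.75
n for stratum 2 = 156·146985.00/206358.75 = 111.116 → 111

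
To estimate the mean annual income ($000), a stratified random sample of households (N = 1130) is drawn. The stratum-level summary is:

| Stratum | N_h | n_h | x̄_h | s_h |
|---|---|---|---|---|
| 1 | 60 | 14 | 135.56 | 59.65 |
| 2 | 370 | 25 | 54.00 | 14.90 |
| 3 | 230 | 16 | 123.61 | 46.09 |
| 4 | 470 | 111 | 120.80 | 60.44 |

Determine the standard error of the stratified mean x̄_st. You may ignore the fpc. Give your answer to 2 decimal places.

SE(x̄_st) ≈ 3.59

V̂(x̄_st) = Σ W_h² s_h²/n_h, with W_h = N_h/N and N = 1130:
  stratum 1: (60/1130)²·59.65²/14 = 0.716537
  stratum 2: (370/1130)²·14.90²/25 = 0.952092
  stratum 3: (230/1130)²·46.09²/16 = 5.50037
  stratum 4: (470/1130)²·60.44²/111 = 5.69331
V̂(x̄_st) = 12.8623
SE(x̄_st) = √12.8623 = 3.58641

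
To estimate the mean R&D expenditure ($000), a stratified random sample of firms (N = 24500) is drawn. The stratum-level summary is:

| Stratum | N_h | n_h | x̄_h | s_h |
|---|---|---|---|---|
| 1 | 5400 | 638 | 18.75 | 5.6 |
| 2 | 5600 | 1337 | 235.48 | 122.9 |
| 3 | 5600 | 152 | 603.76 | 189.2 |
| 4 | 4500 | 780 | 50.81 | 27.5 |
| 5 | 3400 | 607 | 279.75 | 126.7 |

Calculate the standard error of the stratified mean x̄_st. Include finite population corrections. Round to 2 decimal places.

V̂(x̄_st) = Σ W_h² (1 − n_h/N_h) s_h²/n_h, with W_h = N_h/N and N = 24500:
  stratum 1: (5400/24500)²·(1 − 638/5400)·5.6²/638 = 0.00210575
  stratum 2: (5600/24500)²·(1 − 1337/5600)·122.9²/1337 = 0.449307
  stratum 3: (5600/24500)²·(1 − 152/5600)·189.2²/152 = 11.9699
  stratum 4: (4500/24500)²·(1 − 780/4500)·27.5²/780 = 0.0270392
  stratum 5: (3400/24500)²·(1 − 607/3400)·126.7²/607 = 0.418391
V̂(x̄_st) = 12.8668
SE(x̄_st) = √12.8668 = 3.58703

SE(x̄_st) ≈ 3.59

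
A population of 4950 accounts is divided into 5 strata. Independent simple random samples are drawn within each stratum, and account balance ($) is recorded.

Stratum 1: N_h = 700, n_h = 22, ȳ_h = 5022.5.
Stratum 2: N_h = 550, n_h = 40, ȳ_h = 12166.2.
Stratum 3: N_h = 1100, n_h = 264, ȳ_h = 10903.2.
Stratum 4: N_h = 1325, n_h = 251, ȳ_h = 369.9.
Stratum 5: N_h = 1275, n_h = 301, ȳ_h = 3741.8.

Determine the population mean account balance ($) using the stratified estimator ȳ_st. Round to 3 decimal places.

ȳ_st ≈ 5547.796

N = Σ N_h = 4950. Stratum weights W_h = N_h/N.
ȳ_st = (700·5022.5 + 550·12166.2 + 1100·10903.2 + 1325·369.9 + 1275·3741.8) / 4950 = 5547.79646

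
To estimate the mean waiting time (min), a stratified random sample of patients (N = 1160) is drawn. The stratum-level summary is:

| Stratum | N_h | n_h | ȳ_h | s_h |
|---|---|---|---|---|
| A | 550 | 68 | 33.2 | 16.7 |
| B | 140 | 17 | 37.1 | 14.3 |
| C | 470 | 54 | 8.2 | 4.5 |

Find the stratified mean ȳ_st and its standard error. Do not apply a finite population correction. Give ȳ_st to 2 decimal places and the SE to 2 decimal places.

ȳ_st = Σ W_h ȳ_h = (550·33.2 + 140·37.1 + 470·8.2)/1160 = 23.54138
V̂(ȳ_st) = Σ W_h² s_h²/n_h, with W_h = N_h/N and N = 1160:
  stratum A: (550/1160)²·16.7²/68 = 0.922005
  stratum B: (140/1160)²·14.3²/17 = 0.175212
  stratum C: (470/1160)²·4.5²/54 = 0.0615618
V̂(ȳ_st) = 1.15878
SE(ȳ_st) = √1.15878 = 1.07647

ȳ_st ≈ 23.54, SE ≈ 1.08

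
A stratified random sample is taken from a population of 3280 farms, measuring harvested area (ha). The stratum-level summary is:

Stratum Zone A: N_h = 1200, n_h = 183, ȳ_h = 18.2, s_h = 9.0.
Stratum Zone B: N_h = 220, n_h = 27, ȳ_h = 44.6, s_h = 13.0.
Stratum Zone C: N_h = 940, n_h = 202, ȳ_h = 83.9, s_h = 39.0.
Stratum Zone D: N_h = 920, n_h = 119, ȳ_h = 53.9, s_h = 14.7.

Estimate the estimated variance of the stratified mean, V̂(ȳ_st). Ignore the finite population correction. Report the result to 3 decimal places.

V̂(ȳ_st) = Σ W_h² s_h²/n_h, with W_h = N_h/N and N = 3280:
  stratum Zone A: (1200/3280)²·9.0²/183 = 0.0592446
  stratum Zone B: (220/3280)²·13.0²/27 = 0.0281592
  stratum Zone C: (940/3280)²·39.0²/202 = 0.618423
  stratum Zone D: (920/3280)²·14.7²/119 = 0.142862
V̂(ȳ_st) = 0.848689

V̂(ȳ_st) ≈ 0.849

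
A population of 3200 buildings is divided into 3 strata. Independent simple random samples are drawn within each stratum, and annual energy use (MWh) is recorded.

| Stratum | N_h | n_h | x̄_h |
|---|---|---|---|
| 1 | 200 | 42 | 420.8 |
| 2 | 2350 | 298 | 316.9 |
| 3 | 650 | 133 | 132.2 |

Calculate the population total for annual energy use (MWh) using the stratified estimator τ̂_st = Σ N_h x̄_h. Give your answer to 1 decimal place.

τ̂_st = Σ N_h x̄_h = 200·420.8 + 2350·316.9 + 650·132.2 = 914805.0

τ̂_st ≈ 914805.0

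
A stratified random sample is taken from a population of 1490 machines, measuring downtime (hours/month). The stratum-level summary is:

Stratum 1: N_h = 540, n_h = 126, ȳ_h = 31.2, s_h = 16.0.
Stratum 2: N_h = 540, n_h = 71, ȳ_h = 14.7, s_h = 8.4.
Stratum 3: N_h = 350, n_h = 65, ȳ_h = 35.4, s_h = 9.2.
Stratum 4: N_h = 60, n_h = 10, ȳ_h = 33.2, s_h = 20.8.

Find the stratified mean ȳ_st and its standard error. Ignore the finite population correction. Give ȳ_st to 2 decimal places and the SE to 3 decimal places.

ȳ_st = Σ W_h ȳ_h = (540·31.2 + 540·14.7 + 350·35.4 + 60·33.2)/1490 = 26.28725
V̂(ȳ_st) = Σ W_h² s_h²/n_h, with W_h = N_h/N and N = 1490:
  stratum 1: (540/1490)²·16.0²/126 = 0.266861
  stratum 2: (540/1490)²·8.4²/71 = 0.130531
  stratum 3: (350/1490)²·9.2²/65 = 0.0718498
  stratum 4: (60/1490)²·20.8²/10 = 0.0701547
V̂(ȳ_st) = 0.539397
SE(ȳ_st) = √0.539397 = 0.734436

ȳ_st ≈ 26.29, SE ≈ 0.734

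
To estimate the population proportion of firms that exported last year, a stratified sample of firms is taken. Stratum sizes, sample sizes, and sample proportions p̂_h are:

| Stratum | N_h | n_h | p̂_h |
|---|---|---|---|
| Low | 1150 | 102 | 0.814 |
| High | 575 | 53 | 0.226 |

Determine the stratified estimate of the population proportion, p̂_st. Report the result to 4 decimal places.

p̂_st ≈ 0.6180

N = 1725; stratum weights W_h = N_h/N.
p̂_st = Σ W_h p̂_h = (1150·0.814 + 575·0.226)/1725 = 0.61800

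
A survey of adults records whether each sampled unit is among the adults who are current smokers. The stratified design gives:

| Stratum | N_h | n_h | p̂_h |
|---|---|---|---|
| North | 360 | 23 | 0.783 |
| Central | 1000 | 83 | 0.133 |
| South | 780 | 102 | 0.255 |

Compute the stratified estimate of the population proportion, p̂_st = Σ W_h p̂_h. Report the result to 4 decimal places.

N = 2140; stratum weights W_h = N_h/N.
p̂_st = Σ W_h p̂_h = (360·0.783 + 1000·0.133 + 780·0.255)/2140 = 0.28681

p̂_st ≈ 0.2868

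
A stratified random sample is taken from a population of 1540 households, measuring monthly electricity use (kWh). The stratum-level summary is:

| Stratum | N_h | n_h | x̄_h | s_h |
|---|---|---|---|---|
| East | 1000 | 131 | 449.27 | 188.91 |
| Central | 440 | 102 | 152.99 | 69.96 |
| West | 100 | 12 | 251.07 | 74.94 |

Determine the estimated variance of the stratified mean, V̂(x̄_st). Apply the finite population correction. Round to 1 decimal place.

V̂(x̄_st) = Σ W_h² (1 − n_h/N_h) s_h²/n_h, with W_h = N_h/N and N = 1540:
  stratum East: (1000/1540)²·(1 − 131/1000)·188.91²/131 = 99.8199
  stratum Central: (440/1540)²·(1 − 102/440)·69.96²/102 = 3.00904
  stratum West: (100/1540)²·(1 − 12/100)·74.94²/12 = 1.73655
V̂(x̄_st) = 104.565

V̂(x̄_st) ≈ 104.6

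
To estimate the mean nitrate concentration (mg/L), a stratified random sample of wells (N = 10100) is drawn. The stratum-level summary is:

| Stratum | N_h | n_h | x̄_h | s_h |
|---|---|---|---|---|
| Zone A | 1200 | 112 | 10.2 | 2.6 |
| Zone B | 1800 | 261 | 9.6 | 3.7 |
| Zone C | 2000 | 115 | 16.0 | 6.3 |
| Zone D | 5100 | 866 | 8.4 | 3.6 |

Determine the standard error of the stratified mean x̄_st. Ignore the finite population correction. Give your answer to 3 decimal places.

SE(x̄_st) ≈ 0.141

V̂(x̄_st) = Σ W_h² s_h²/n_h, with W_h = N_h/N and N = 10100:
  stratum Zone A: (1200/10100)²·2.6²/112 = 0.000852017
  stratum Zone B: (1800/10100)²·3.7²/261 = 0.00166596
  stratum Zone C: (2000/10100)²·6.3²/115 = 0.0135332
  stratum Zone D: (5100/10100)²·3.6²/866 = 0.00381579
V̂(x̄_st) = 0.019867
SE(x̄_st) = √0.019867 = 0.14095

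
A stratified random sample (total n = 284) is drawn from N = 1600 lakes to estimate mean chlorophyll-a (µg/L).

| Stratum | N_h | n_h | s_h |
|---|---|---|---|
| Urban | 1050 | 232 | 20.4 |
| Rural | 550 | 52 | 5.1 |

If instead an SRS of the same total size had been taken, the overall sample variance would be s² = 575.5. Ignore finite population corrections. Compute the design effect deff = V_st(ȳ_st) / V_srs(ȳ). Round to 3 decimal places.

deff ≈ 0.410

V̂(ȳ_st) = Σ W_h² s_h²/n_h, with W_h = N_h/N and N = 1600:
  stratum Urban: (1050/1600)²·20.4²/232 = 0.772522
  stratum Rural: (550/1600)²·5.1²/52 = 0.0591048
V_st = 0.831627
V_srs = s²/n = 575.5/284 = 2.02641
deff = V_st / V_srs = 0.831627/2.02641 = 0.4104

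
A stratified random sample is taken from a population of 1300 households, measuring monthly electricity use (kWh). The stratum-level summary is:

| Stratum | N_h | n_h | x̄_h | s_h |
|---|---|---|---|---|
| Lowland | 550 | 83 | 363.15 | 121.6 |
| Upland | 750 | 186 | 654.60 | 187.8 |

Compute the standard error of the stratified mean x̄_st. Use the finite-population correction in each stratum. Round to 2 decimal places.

V̂(x̄_st) = Σ W_h² (1 − n_h/N_h) s_h²/n_h, with W_h = N_h/N and N = 1300:
  stratum Lowland: (550/1300)²·(1 − 83/550)·121.6²/83 = 27.0758
  stratum Upland: (750/1300)²·(1 − 186/750)·187.8²/186 = 47.4605
V̂(x̄_st) = 74.5363
SE(x̄_st) = √74.5363 = 8.63344

SE(x̄_st) ≈ 8.63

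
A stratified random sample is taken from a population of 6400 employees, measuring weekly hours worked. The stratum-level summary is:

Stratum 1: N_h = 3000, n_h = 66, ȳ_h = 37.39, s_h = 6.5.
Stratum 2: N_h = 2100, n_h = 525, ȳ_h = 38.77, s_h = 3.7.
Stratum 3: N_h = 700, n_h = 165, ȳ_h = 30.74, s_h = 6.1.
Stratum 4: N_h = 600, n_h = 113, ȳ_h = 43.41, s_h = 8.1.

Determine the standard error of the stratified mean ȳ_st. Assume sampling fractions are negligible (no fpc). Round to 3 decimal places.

SE(ȳ_st) ≈ 0.389

V̂(ȳ_st) = Σ W_h² s_h²/n_h, with W_h = N_h/N and N = 6400:
  stratum 1: (3000/6400)²·6.5²/66 = 0.140658
  stratum 2: (2100/6400)²·3.7²/525 = 0.00280752
  stratum 3: (700/6400)²·6.1²/165 = 0.00269781
  stratum 4: (600/6400)²·8.1²/113 = 0.0051031
V̂(ȳ_st) = 0.151267
SE(ȳ_st) = √0.151267 = 0.38893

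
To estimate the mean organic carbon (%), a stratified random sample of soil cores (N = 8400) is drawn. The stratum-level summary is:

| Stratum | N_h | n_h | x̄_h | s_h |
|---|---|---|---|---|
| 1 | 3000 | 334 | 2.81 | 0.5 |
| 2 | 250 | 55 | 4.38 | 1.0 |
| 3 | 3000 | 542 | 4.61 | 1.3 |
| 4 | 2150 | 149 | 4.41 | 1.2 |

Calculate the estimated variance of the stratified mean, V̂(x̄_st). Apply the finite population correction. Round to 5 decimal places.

V̂(x̄_st) = Σ W_h² (1 − n_h/N_h) s_h²/n_h, with W_h = N_h/N and N = 8400:
  stratum 1: (3000/8400)²·(1 − 334/3000)·0.5²/334 = 8.48431e-05
  stratum 2: (250/8400)²·(1 − 55/250)·1.0²/55 = 1.25618e-05
  stratum 3: (3000/8400)²·(1 − 542/3000)·1.3²/542 = 0.000325861
  stratum 4: (2150/8400)²·(1 − 149/2150)·1.2²/149 = 0.000589255
V̂(x̄_st) = 0.00101252

V̂(x̄_st) ≈ 0.00101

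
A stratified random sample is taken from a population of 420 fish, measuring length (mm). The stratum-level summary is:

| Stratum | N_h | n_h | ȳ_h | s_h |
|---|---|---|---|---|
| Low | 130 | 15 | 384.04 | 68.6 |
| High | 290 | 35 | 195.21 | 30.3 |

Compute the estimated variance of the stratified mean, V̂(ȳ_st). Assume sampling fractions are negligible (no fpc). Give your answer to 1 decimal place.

V̂(ȳ_st) = Σ W_h² s_h²/n_h, with W_h = N_h/N and N = 420:
  stratum Low: (130/420)²·68.6²/15 = 30.057
  stratum High: (290/420)²·30.3²/35 = 12.5059
V̂(ȳ_st) = 42.5629

V̂(ȳ_st) ≈ 42.6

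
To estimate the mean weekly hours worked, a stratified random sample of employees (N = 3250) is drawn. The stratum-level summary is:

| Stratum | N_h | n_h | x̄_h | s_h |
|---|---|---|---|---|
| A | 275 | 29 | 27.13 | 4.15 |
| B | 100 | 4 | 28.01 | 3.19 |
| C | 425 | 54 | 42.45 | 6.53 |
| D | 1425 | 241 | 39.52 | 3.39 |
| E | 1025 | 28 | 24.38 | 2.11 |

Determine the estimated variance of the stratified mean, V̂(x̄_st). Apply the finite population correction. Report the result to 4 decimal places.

V̂(x̄_st) = Σ W_h² (1 − n_h/N_h) s_h²/n_h, with W_h = N_h/N and N = 3250:
  stratum A: (275/3250)²·(1 − 29/275)·4.15²/29 = 0.00380364
  stratum B: (100/3250)²·(1 − 4/100)·3.19²/4 = 0.0023122
  stratum C: (425/3250)²·(1 − 54/425)·6.53²/54 = 0.0117877
  stratum D: (1425/3250)²·(1 − 241/1425)·3.39²/241 = 0.00761697
  stratum E: (1025/3250)²·(1 − 28/1025)·2.11²/28 = 0.0153836
V̂(x̄_st) = 0.0409041

V̂(x̄_st) ≈ 0.0409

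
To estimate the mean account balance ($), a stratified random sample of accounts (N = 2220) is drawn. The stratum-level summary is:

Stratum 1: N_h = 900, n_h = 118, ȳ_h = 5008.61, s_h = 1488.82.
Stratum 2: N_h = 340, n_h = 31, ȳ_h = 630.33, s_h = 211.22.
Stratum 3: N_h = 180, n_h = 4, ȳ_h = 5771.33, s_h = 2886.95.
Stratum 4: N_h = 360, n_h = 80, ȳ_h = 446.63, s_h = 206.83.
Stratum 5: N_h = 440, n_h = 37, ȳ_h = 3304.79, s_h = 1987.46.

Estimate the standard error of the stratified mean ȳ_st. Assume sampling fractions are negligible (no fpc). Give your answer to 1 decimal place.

V̂(ȳ_st) = Σ W_h² s_h²/n_h, with W_h = N_h/N and N = 2220:
  stratum 1: (900/2220)²·1488.82²/118 = 3087.32
  stratum 2: (340/2220)²·211.22²/31 = 33.7567
  stratum 3: (180/2220)²·2886.95²/4 = 13698
  stratum 4: (360/2220)²·206.83²/80 = 14.0616
  stratum 5: (440/2220)²·1987.46²/37 = 4193.67
V̂(ȳ_st) = 21026.8
SE(ȳ_st) = √21026.8 = 145.006

SE(ȳ_st) ≈ 145.0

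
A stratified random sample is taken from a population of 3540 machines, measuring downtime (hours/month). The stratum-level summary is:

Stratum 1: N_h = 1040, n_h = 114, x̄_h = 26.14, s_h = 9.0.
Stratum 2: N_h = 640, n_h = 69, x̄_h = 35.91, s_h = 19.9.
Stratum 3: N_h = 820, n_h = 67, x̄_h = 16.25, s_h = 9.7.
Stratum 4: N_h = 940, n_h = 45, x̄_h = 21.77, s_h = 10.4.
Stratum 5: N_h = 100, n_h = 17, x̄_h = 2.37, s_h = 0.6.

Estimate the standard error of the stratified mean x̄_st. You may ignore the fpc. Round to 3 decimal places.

SE(x̄_st) ≈ 0.703

V̂(x̄_st) = Σ W_h² s_h²/n_h, with W_h = N_h/N and N = 3540:
  stratum 1: (1040/3540)²·9.0²/114 = 0.0613254
  stratum 2: (640/3540)²·19.9²/69 = 0.18759
  stratum 3: (820/3540)²·9.7²/67 = 0.0753511
  stratum 4: (940/3540)²·10.4²/45 = 0.169474
  stratum 5: (100/3540)²·0.6²/17 = 1.68985e-05
V̂(x̄_st) = 0.493758
SE(x̄_st) = √0.493758 = 0.702679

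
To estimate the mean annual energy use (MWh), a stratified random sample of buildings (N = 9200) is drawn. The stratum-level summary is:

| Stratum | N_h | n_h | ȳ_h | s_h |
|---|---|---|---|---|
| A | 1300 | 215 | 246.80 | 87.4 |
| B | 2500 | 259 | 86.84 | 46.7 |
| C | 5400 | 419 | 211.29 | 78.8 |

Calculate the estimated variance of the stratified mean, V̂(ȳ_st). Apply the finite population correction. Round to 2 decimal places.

V̂(ȳ_st) ≈ 5.86

V̂(ȳ_st) = Σ W_h² (1 − n_h/N_h) s_h²/n_h, with W_h = N_h/N and N = 9200:
  stratum A: (1300/9200)²·(1 − 215/1300)·87.4²/215 = 0.592082
  stratum B: (2500/9200)²·(1 − 259/2500)·46.7²/259 = 0.557366
  stratum C: (5400/9200)²·(1 − 419/5400)·78.8²/419 = 4.70948
V̂(ȳ_st) = 5.85893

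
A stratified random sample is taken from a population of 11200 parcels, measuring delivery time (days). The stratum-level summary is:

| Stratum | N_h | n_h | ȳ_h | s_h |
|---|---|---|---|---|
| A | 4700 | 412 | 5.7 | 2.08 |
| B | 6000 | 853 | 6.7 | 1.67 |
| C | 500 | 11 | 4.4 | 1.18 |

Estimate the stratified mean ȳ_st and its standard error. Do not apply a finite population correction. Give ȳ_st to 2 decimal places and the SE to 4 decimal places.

ȳ_st = Σ W_h ȳ_h = (4700·5.7 + 6000·6.7 + 500·4.4)/11200 = 6.17768
V̂(ȳ_st) = Σ W_h² s_h²/n_h, with W_h = N_h/N and N = 11200:
  stratum A: (4700/11200)²·2.08²/412 = 0.00184922
  stratum B: (6000/11200)²·1.67²/853 = 0.000938319
  stratum C: (500/11200)²·1.18²/11 = 0.000252276
V̂(ȳ_st) = 0.00303982
SE(ȳ_st) = √0.00303982 = 0.0551345

ȳ_st ≈ 6.18, SE ≈ 0.0551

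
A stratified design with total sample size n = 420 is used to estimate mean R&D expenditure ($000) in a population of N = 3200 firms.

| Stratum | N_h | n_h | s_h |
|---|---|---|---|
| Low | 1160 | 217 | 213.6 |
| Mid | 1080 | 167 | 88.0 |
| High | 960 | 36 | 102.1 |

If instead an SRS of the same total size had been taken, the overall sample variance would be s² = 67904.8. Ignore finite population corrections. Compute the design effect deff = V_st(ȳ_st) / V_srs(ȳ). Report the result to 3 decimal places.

V̂(ȳ_st) = Σ W_h² s_h²/n_h, with W_h = N_h/N and N = 3200:
  stratum Low: (1160/3200)²·213.6²/217 = 27.6286
  stratum Mid: (1080/3200)²·88.0²/167 = 5.28198
  stratum High: (960/3200)²·102.1²/36 = 26.061
V_st = 58.9716
V_srs = s²/n = 67904.8/420 = 161.678
deff = V_st / V_srs = 58.9716/161.678 = 0.3647

deff ≈ 0.365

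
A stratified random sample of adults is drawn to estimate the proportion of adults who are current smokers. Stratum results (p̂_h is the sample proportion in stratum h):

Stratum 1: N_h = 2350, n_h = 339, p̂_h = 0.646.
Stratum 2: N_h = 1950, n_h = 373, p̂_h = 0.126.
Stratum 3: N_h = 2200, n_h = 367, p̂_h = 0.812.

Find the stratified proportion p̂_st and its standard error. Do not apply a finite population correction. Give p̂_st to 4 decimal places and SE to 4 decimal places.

p̂_st ≈ 0.5462, SE ≈ 0.0128

N = 6500; stratum weights W_h = N_h/N.
p̂_st = Σ W_h p̂_h = (2350·0.646 + 1950·0.126 + 2200·0.812)/6500 = 0.54618
V̂(p̂_st) = Σ W_h² p̂_h(1−p̂_h)/(n_h−1):
  stratum 1: (2350/6500)²·0.646·0.354/338 = 8.84358e-05
  stratum 2: (1950/6500)²·0.126·0.874/372 = 2.66429e-05
  stratum 3: (2200/6500)²·0.812·0.188/366 = 4.77806e-05
V̂(p̂_st) = 0.000162859; SE = √V̂ = 0.0127616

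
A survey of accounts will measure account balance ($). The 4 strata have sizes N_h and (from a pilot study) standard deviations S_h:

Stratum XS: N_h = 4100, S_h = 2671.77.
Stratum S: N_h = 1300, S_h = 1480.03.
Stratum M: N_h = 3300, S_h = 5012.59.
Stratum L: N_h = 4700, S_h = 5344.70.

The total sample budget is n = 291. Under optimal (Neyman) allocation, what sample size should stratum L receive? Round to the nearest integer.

Neyman allocation: n_h = n · N_h S_h / Σ N_i S_i, with n = 291.
  stratum XS: N_h·S_h = 4100·2671.77 = 10954257.00
  stratum S: N_h·S_h = 1300·1480.03 = 1924039.00
  stratum M: N_h·S_h = 3300·5012.59 = 16541547.00
  stratum L: N_h·S_h = 4700·5344.70 = 25120090.00
Σ N_h S_h = 54539933.00
n for stratum L = 291·25120090.00/54539933.00 = 134.029 → 134

134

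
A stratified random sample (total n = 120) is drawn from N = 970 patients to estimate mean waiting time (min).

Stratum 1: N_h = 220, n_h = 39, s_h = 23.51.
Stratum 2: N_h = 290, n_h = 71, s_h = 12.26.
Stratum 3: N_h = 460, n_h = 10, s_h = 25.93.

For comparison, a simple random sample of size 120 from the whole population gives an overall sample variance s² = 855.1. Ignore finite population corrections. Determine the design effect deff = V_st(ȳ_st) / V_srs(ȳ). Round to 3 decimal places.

deff ≈ 2.251

V̂(ȳ_st) = Σ W_h² s_h²/n_h, with W_h = N_h/N and N = 970:
  stratum 1: (220/970)²·23.51²/39 = 0.729025
  stratum 2: (290/970)²·12.26²/71 = 0.189224
  stratum 3: (460/970)²·25.93²/10 = 15.1209
V_st = 16.0391
V_srs = s²/n = 855.1/120 = 7.12583
deff = V_st / V_srs = 16.0391/7.12583 = 2.2508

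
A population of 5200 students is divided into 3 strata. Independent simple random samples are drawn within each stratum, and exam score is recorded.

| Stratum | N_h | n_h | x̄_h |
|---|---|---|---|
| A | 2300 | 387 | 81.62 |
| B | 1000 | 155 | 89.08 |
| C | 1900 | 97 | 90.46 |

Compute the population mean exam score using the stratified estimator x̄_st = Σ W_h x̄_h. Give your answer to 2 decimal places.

x̄_st ≈ 86.28

N = Σ N_h = 5200. Stratum weights W_h = N_h/N.
x̄_st = (2300·81.62 + 1000·89.08 + 1900·90.46) / 5200 = 86.2846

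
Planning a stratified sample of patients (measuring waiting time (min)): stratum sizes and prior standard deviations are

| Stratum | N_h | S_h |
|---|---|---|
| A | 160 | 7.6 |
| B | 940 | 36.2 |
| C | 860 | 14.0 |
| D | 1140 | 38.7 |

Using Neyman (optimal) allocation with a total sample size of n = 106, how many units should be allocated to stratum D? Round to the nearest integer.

51

Neyman allocation: n_h = n · N_h S_h / Σ N_i S_i, with n = 106.
  stratum A: N_h·S_h = 160·7.6 = 1216.00
  stratum B: N_h·S_h = 940·36.2 = 34028.00
  stratum C: N_h·S_h = 860·14.0 = 12040.00
  stratum D: N_h·S_h = 1140·38.7 = 44118.00
Σ N_h S_h = 91402.00
n for stratum D = 106·44118.00/91402.00 = 51.164 → 51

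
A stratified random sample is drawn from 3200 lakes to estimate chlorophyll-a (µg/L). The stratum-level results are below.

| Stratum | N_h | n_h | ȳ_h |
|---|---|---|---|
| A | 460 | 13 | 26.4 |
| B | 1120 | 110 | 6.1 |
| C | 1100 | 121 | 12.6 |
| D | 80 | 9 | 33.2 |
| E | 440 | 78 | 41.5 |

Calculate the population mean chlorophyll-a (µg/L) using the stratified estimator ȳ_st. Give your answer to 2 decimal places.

N = Σ N_h = 3200. Stratum weights W_h = N_h/N.
ȳ_st = (460·26.4 + 1120·6.1 + 1100·12.6 + 80·33.2 + 440·41.5) / 3200 = 16.7975

ȳ_st ≈ 16.80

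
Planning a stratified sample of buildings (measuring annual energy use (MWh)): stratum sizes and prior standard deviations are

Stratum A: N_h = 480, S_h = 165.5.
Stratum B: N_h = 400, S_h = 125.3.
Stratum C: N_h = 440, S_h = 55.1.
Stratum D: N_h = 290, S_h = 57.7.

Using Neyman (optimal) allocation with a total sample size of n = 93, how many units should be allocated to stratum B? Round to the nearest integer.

Neyman allocation: n_h = n · N_h S_h / Σ N_i S_i, with n = 93.
  stratum A: N_h·S_h = 480·165.5 = 79440.00
  stratum B: N_h·S_h = 400·125.3 = 50120.00
  stratum C: N_h·S_h = 440·55.1 = 24244.00
  stratum D: N_h·S_h = 290·57.7 = 16733.00
Σ N_h S_h = 170537.00
n for stratum B = 93·50120.00/170537.00 = 27.332 → 27

27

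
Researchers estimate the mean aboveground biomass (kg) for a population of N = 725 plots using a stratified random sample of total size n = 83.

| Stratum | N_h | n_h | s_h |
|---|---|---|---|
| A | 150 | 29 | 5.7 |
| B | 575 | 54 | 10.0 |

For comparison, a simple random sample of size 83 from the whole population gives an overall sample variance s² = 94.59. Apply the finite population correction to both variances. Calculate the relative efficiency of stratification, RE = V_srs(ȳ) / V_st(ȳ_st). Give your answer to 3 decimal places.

V̂(ȳ_st) = Σ W_h² (1 − n_h/N_h) s_h²/n_h, with W_h = N_h/N and N = 725:
  stratum A: (150/725)²·(1 − 29/150)·5.7²/29 = 0.0386859
  stratum B: (575/725)²·(1 − 54/575)·10.0²/54 = 1.05545
V_st = 1.09413
V_srs = (1 − 83/725)·94.59/83 = 1.00917
Relative efficiency = V_srs / V_st = 1.00917/1.09413 = 0.9223

RE ≈ 0.922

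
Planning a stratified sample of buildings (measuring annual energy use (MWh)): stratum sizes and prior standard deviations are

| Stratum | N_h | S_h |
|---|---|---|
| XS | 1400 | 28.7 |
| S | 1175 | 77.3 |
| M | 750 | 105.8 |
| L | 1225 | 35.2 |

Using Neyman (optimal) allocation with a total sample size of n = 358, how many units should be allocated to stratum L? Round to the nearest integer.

61

Neyman allocation: n_h = n · N_h S_h / Σ N_i S_i, with n = 358.
  stratum XS: N_h·S_h = 1400·28.7 = 40180.00
  stratum S: N_h·S_h = 1175·77.3 = 90827.50
  stratum M: N_h·S_h = 750·105.8 = 79350.00
  stratum L: N_h·S_h = 1225·35.2 = 43120.00
Σ N_h S_h = 253477.50
n for stratum L = 358·43120.00/253477.50 = 60.901 → 61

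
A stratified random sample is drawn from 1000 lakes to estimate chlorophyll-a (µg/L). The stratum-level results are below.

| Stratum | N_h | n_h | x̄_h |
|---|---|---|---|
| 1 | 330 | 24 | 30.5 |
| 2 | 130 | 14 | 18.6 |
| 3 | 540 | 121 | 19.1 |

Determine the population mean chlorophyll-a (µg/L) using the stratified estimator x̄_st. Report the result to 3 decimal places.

x̄_st ≈ 22.797

N = Σ N_h = 1000. Stratum weights W_h = N_h/N.
x̄_st = (330·30.5 + 130·18.6 + 540·19.1) / 1000 = 22.79700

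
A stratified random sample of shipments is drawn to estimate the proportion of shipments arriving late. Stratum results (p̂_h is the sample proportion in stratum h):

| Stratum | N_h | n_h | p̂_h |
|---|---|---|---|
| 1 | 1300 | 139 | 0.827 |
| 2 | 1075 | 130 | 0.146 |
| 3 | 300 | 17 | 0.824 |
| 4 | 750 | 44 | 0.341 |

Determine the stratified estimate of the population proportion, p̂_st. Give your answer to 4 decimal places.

N = 3425; stratum weights W_h = N_h/N.
p̂_st = Σ W_h p̂_h = (1300·0.827 + 1075·0.146 + 300·0.824 + 750·0.341)/3425 = 0.50657

p̂_st ≈ 0.5066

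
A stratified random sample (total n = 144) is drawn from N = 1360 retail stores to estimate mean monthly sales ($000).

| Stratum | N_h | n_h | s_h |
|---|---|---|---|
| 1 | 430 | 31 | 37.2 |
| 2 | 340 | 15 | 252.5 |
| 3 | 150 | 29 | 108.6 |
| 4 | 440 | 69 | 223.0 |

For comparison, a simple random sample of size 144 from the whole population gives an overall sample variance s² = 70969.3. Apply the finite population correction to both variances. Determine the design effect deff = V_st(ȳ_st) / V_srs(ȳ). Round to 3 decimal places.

deff ≈ 0.739

V̂(ȳ_st) = Σ W_h² (1 − n_h/N_h) s_h²/n_h, with W_h = N_h/N and N = 1360:
  stratum 1: (430/1360)²·(1 − 31/430)·37.2²/31 = 4.14083
  stratum 2: (340/1360)²·(1 − 15/340)·252.5²/15 = 253.931
  stratum 3: (150/1360)²·(1 − 29/150)·108.6²/29 = 3.9908
  stratum 4: (440/1360)²·(1 − 69/440)·223.0²/69 = 63.6077
V_st = 325.67
V_srs = (1 − 144/1360)·70969.3/144 = 440.659
deff = V_st / V_srs = 325.67/440.659 = 0.7391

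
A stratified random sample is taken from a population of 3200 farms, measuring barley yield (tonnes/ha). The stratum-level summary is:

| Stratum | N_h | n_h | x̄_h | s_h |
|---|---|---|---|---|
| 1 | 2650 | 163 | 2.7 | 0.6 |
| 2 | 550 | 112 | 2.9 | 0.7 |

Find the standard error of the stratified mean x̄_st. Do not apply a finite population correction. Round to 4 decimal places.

V̂(x̄_st) = Σ W_h² s_h²/n_h, with W_h = N_h/N and N = 3200:
  stratum 1: (2650/3200)²·0.6²/163 = 0.00151463
  stratum 2: (550/3200)²·0.7²/112 = 0.000129242
V̂(x̄_st) = 0.00164387
SE(x̄_st) = √0.00164387 = 0.0405447

SE(x̄_st) ≈ 0.0405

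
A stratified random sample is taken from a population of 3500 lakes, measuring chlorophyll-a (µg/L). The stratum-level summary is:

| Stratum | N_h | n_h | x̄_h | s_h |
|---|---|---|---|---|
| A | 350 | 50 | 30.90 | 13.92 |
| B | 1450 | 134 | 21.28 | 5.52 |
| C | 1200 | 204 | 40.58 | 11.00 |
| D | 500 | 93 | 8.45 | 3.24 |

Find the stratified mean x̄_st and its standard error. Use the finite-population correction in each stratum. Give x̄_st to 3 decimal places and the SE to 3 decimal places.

x̄_st ≈ 27.026, SE ≈ 0.358

x̄_st = Σ W_h x̄_h = (350·30.90 + 1450·21.28 + 1200·40.58 + 500·8.45)/3500 = 27.02629
V̂(x̄_st) = Σ W_h² (1 − n_h/N_h) s_h²/n_h, with W_h = N_h/N and N = 3500:
  stratum A: (350/3500)²·(1 − 50/350)·13.92²/50 = 0.0332171
  stratum B: (1450/3500)²·(1 − 134/1450)·5.52²/134 = 0.035421
  stratum C: (1200/3500)²·(1 − 204/1200)·11.00²/204 = 0.0578708
  stratum D: (500/3500)²·(1 − 93/500)·3.24²/93 = 0.00187515
V̂(x̄_st) = 0.128384
SE(x̄_st) = √0.128384 = 0.358307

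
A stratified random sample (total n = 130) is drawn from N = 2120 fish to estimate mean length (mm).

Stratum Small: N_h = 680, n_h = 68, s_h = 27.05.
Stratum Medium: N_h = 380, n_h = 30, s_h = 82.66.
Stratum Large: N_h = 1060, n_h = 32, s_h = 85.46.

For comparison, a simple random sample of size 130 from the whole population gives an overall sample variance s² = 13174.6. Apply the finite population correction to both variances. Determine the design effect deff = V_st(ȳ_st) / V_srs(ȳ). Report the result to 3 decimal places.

deff ≈ 0.663

V̂(ȳ_st) = Σ W_h² (1 − n_h/N_h) s_h²/n_h, with W_h = N_h/N and N = 2120:
  stratum Small: (680/2120)²·(1 − 68/680)·27.05²/68 = 0.996355
  stratum Medium: (380/2120)²·(1 − 30/380)·82.66²/30 = 6.73984
  stratum Large: (1060/2120)²·(1 − 32/1060)·85.46²/32 = 55.3354
V_st = 63.0716
V_srs = (1 − 130/2120)·13174.6/130 = 95.1286
deff = V_st / V_srs = 63.0716/95.1286 = 0.6630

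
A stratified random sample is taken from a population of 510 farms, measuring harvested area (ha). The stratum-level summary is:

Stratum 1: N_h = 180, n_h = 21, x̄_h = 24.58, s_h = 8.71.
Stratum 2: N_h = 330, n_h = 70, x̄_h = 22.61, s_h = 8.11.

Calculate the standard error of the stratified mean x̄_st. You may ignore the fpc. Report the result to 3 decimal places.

V̂(x̄_st) = Σ W_h² s_h²/n_h, with W_h = N_h/N and N = 510:
  stratum 1: (180/510)²·8.71²/21 = 0.450009
  stratum 2: (330/510)²·8.11²/70 = 0.393397
V̂(x̄_st) = 0.843407
SE(x̄_st) = √0.843407 = 0.918372

SE(x̄_st) ≈ 0.918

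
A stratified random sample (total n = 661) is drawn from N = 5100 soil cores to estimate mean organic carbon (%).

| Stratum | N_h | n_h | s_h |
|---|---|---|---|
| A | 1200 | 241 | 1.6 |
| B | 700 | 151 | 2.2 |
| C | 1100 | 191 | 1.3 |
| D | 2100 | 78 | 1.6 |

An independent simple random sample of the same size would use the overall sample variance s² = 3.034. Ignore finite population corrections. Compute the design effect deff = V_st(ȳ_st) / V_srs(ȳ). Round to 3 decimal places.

V̂(ȳ_st) = Σ W_h² s_h²/n_h, with W_h = N_h/N and N = 5100:
  stratum A: (1200/5100)²·1.6²/241 = 0.000588092
  stratum B: (700/5100)²·2.2²/151 = 0.000603843
  stratum C: (1100/5100)²·1.3²/191 = 0.000411622
  stratum D: (2100/5100)²·1.6²/78 = 0.00556472
V_st = 0.00716828
V_srs = s²/n = 3.034/661 = 0.00459002
deff = V_st / V_srs = 0.00716828/0.00459002 = 1.5617

deff ≈ 1.562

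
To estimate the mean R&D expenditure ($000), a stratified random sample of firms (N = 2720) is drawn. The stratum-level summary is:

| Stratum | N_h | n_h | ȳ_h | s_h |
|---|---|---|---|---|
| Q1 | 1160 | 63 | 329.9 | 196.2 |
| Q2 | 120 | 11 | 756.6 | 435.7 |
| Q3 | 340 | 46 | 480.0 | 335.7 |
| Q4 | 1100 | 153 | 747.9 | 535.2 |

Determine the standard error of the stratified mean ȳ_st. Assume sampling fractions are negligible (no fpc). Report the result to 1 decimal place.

V̂(ȳ_st) = Σ W_h² s_h²/n_h, with W_h = N_h/N and N = 2720:
  stratum Q1: (1160/2720)²·196.2²/63 = 111.131
  stratum Q2: (120/2720)²·435.7²/11 = 33.5898
  stratum Q3: (340/2720)²·335.7²/46 = 38.2794
  stratum Q4: (1100/2720)²·535.2²/153 = 306.188
V̂(ȳ_st) = 489.188
SE(ȳ_st) = √489.188 = 22.1176

SE(ȳ_st) ≈ 22.1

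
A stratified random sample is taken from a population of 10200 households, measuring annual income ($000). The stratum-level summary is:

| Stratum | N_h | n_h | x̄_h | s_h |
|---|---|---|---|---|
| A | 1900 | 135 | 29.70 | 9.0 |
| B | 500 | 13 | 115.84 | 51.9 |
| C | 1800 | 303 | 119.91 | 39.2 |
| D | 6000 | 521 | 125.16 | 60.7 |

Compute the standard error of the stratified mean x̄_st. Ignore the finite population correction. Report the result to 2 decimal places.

V̂(x̄_st) = Σ W_h² s_h²/n_h, with W_h = N_h/N and N = 10200:
  stratum A: (1900/10200)²·9.0²/135 = 0.0208189
  stratum B: (500/10200)²·51.9²/13 = 0.497887
  stratum C: (1800/10200)²·39.2²/303 = 0.157933
  stratum D: (6000/10200)²·60.7²/521 = 2.44704
V̂(x̄_st) = 3.12368
SE(x̄_st) = √3.12368 = 1.76739

SE(x̄_st) ≈ 1.77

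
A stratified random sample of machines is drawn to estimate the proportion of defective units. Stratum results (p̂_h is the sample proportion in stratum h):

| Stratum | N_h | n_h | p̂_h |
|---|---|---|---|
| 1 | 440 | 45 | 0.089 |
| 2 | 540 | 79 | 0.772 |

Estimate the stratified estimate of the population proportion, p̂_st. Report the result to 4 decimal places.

p̂_st ≈ 0.4653

N = 980; stratum weights W_h = N_h/N.
p̂_st = Σ W_h p̂_h = (440·0.089 + 540·0.772)/980 = 0.46535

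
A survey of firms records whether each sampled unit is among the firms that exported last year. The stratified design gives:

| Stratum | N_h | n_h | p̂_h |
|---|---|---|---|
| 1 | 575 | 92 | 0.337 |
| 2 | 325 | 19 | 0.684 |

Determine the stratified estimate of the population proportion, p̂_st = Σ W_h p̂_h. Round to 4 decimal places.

N = 900; stratum weights W_h = N_h/N.
p̂_st = Σ W_h p̂_h = (575·0.337 + 325·0.684)/900 = 0.46231

p̂_st ≈ 0.4623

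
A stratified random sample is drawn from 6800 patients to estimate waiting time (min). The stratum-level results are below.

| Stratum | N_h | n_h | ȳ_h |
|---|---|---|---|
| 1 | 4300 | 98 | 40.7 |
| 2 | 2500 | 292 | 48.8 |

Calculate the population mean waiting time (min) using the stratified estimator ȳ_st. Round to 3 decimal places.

N = Σ N_h = 6800. Stratum weights W_h = N_h/N.
ȳ_st = (4300·40.7 + 2500·48.8) / 6800 = 43.67794

ȳ_st ≈ 43.678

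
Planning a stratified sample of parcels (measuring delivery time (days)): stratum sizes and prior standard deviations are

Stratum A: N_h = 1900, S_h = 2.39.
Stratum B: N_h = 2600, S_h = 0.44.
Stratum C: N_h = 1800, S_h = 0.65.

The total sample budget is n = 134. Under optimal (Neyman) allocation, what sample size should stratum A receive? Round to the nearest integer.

89

Neyman allocation: n_h = n · N_h S_h / Σ N_i S_i, with n = 134.
  stratum A: N_h·S_h = 1900·2.39 = 4541.00
  stratum B: N_h·S_h = 2600·0.44 = 1144.00
  stratum C: N_h·S_h = 1800·0.65 = 1170.00
Σ N_h S_h = 6855.00
n for stratum A = 134·4541.00/6855.00 = 88.766 → 89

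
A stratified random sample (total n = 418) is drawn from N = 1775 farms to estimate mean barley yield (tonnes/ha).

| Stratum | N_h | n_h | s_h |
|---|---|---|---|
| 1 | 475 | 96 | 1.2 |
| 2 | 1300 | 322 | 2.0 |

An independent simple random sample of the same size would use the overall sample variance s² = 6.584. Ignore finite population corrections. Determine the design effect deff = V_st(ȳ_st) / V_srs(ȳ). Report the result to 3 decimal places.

deff ≈ 0.491

V̂(ȳ_st) = Σ W_h² s_h²/n_h, with W_h = N_h/N and N = 1775:
  stratum 1: (475/1775)²·1.2²/96 = 0.00107419
  stratum 2: (1300/1775)²·2.0²/322 = 0.00666337
V_st = 0.00773756
V_srs = s²/n = 6.584/418 = 0.0157512
deff = V_st / V_srs = 0.00773756/0.0157512 = 0.4912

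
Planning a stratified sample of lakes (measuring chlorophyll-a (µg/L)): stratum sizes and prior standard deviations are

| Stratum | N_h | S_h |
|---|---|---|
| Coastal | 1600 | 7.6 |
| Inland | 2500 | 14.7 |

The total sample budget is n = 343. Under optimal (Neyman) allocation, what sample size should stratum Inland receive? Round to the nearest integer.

Neyman allocation: n_h = n · N_h S_h / Σ N_i S_i, with n = 343.
  stratum Coastal: N_h·S_h = 1600·7.6 = 12160.00
  stratum Inland: N_h·S_h = 2500·14.7 = 36750.00
Σ N_h S_h = 48910.00
n for stratum Inland = 343·36750.00/48910.00 = 257.723 → 258

258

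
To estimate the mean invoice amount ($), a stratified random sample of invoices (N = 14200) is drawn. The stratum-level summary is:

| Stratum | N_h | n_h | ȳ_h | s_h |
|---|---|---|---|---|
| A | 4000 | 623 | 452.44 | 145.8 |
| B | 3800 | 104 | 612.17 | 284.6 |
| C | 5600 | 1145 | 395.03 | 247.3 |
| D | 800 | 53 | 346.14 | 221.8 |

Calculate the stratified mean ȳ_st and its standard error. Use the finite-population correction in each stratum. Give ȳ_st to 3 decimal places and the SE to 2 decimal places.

ȳ_st ≈ 466.555, SE ≈ 8.12

ȳ_st = Σ W_h ȳ_h = (4000·452.44 + 3800·612.17 + 5600·395.03 + 800·346.14)/14200 = 466.55535
V̂(ȳ_st) = Σ W_h² (1 − n_h/N_h) s_h²/n_h, with W_h = N_h/N and N = 14200:
  stratum A: (4000/14200)²·(1 − 623/4000)·145.8²/623 = 2.28582
  stratum B: (3800/14200)²·(1 − 104/3800)·284.6²/104 = 54.2469
  stratum C: (5600/14200)²·(1 − 1145/5600)·247.3²/1145 = 6.60848
  stratum D: (800/14200)²·(1 − 53/800)·221.8²/53 = 2.75094
V̂(ȳ_st) = 65.8922
SE(ȳ_st) = √65.8922 = 8.1174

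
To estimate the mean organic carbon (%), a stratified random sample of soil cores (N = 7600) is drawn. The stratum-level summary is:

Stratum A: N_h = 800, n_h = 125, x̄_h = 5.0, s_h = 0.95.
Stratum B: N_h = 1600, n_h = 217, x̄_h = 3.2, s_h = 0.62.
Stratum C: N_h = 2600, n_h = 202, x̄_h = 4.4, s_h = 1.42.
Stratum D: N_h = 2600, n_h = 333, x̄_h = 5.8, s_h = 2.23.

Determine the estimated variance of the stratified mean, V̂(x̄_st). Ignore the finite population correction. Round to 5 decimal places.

V̂(x̄_st) = Σ W_h² s_h²/n_h, with W_h = N_h/N and N = 7600:
  stratum A: (800/7600)²·0.95²/125 = 8e-05
  stratum B: (1600/7600)²·0.62²/217 = 7.85121e-05
  stratum C: (2600/7600)²·1.42²/202 = 0.00116827
  stratum D: (2600/7600)²·2.23²/333 = 0.00174777
V̂(x̄_st) = 0.00307456

V̂(x̄_st) ≈ 0.00307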